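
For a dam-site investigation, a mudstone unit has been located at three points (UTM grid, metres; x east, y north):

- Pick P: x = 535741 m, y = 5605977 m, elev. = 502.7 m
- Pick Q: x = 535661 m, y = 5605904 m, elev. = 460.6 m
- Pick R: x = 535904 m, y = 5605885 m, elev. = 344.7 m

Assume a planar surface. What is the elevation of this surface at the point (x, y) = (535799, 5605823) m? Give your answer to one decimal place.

Let the plane be z = a·x + b·y + c.
Pick Q−Pick P: −80a − 73b = −42.1;  Pick R−Pick P: 163a − 92b = −158.
Solving gives a = −0.397777662, b = 1.012633055.
Then c = 502.7 − a·535741 − b·5605977 = −5463189.11.
At (535799, 5605823): z = −213128.9 + 5676641.7 − 5463189.11 = 323.7 m.

323.7 m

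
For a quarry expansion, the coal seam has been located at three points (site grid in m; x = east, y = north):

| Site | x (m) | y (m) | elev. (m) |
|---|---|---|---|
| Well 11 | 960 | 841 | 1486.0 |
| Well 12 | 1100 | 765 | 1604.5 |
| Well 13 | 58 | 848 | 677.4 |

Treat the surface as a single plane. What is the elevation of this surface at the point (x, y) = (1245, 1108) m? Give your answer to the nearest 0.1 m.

1766.7 m

Two edge vectors: Well 11→Well 12 = (140, -76, 118.5), Well 11→Well 13 = (-902, 7, -808.6).
Normal n = (Well 11→Well 12) × (Well 11→Well 13) = (60624.1, 6317, -67572).
So ∂z/∂x = −n_x/n_z = 0.897178 and ∂z/∂y = −n_y/n_z = 0.093485.
Intercept c from Well 11: 1486 − 861.29 − 78.62 = 546.09.
At (1245, 1108): z = 1117.0 + 103.6 + 546.09 = 1766.7 m.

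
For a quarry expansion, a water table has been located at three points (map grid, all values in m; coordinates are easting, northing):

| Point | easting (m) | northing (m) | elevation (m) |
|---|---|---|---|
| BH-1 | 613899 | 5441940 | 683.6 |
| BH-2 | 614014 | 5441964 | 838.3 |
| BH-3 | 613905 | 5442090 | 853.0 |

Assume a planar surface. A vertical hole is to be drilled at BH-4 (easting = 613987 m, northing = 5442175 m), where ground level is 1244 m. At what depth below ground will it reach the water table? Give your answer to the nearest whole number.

Two edge vectors: BH-1→BH-2 = (115, 24, 154.7), BH-1→BH-3 = (6, 150, 169.4).
Normal n = (BH-1→BH-2) × (BH-1→BH-3) = (-19139.4, -18552.8, 17106).
So ∂z/∂easting = −n_x/n_z = 1.11887057 and ∂z/∂northing = −n_y/n_z = 1.08457851.
Intercept c from BH-1: 683.6 − 686873.53 − 5902211.18 = −6588401.10.
At (613987, 5442175): z_contact = 686972.0 + 5902466.1 − 6588401.10 = 1036.9 m.
Depth below ground = 1244 − 1036.9 = 207 m.

207 m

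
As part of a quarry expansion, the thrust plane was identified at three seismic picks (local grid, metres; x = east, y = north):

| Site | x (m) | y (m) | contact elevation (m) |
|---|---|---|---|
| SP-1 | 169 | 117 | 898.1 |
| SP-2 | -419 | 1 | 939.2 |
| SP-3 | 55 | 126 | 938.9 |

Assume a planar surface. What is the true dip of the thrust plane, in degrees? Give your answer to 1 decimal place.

Let the plane be z = a·x + b·y + c.
SP-2−SP-1: −588a − 116b = 41.1;  SP-3−SP-1: −114a + 9b = 40.8.
Solving gives a = −0.27558, b = 1.04261.
Gradient magnitude |∇z| = √(a² + b²) = √(0.07595 + 1.08704) = 1.07842.
True dip = arctan(1.07842) = 47.2°, dipping toward SSE (azimuth ≈ 165°).

47.2°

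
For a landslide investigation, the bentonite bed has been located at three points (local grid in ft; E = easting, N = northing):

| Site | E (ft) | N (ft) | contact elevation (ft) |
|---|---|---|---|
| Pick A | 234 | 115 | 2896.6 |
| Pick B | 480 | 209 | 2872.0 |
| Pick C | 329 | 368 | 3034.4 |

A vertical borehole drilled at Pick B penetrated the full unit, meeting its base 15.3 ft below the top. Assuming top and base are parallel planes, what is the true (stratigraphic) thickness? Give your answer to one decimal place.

12.1 ft

Let the plane be z = a·E + b·N + c.
Pick B−Pick A: 246a + 94b = −24.6;  Pick C−Pick A: 95a + 253b = 137.8.
Solving gives a = −0.35974, b = 0.67974.
|∇z| = √(a²+b²) = 0.76907, so dip δ = arctan(0.76907) = 37.56°.
True thickness = vertical thickness × cos δ = 15.3 × cos 37.56° = 12.1 ft.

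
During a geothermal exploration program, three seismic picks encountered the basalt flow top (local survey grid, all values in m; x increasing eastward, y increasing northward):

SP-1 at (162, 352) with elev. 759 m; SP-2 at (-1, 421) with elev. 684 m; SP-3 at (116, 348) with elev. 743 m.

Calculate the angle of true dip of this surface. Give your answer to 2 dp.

23.17°

Two edge vectors: SP-1→SP-2 = (-163, 69, -75), SP-1→SP-3 = (-46, -4, -16).
Normal n = (SP-1→SP-2) × (SP-1→SP-3) = (-1404, 842, 3826).
So ∂z/∂x = −n_x/n_z = 0.36696 and ∂z/∂y = −n_y/n_z = −0.22007.
Gradient magnitude |∇z| = √(a² + b²) = √(0.13466 + 0.04843) = 0.42789.
True dip = arctan(0.42789) = 23.17°, dipping toward WNW (azimuth ≈ 301°).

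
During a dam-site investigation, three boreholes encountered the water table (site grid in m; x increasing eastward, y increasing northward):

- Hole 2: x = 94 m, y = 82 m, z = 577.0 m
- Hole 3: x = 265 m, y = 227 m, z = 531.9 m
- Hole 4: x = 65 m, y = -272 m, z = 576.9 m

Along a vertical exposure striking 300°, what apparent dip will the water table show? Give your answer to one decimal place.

14.4°

Two edge vectors: Hole 2→Hole 3 = (171, 145, -45.1), Hole 2→Hole 4 = (-29, -354, -0.1).
Normal n = (Hole 2→Hole 3) × (Hole 2→Hole 4) = (-15979.9, 1325, -56329).
So ∂z/∂x = −n_x/n_z = −0.28369 and ∂z/∂y = −n_y/n_z = 0.02352.
Unit vector along 300° is (sin 300°, cos 300°) = (-0.8660, 0.5000).
Slope in that direction = a·(-0.8660) + b·(0.5000) = 0.25744.
Apparent dip = arctan|0.25744| = 14.4° (true dip is 15.9°, so apparent ≤ true as expected).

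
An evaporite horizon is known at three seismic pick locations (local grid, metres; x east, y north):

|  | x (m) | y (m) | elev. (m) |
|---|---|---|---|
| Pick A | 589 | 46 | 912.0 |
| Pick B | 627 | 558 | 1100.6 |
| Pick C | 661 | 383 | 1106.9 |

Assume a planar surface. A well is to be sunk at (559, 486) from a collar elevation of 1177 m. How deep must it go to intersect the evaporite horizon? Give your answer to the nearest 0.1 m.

197.3 m

Two edge vectors: Pick A→Pick B = (38, 512, 188.6), Pick A→Pick C = (72, 337, 194.9).
Normal n = (Pick A→Pick B) × (Pick A→Pick C) = (36230.6, 6173, -24058).
So ∂z/∂x = −n_x/n_z = 1.50597 and ∂z/∂y = −n_y/n_z = 0.25659.
Intercept c from Pick A: 912 − 887.02 − 11.80 = 13.18.
At (559, 486): z_contact = 841.84 + 124.70 + 13.18 = 979.72 m.
Depth below ground = 1177 − 979.72 = 197.3 m.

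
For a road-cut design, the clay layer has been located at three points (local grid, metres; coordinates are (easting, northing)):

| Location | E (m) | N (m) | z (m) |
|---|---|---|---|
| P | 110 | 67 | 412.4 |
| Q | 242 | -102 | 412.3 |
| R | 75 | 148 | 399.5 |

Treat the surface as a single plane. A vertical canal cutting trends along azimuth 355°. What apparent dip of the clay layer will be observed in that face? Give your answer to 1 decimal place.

Let the plane be z = a·E + b·N + c.
Q−P: 132a − 169b = −0.1;  R−P: −35a + 81b = −12.9.
Solving gives a = −0.45807, b = −0.35719.
Unit vector along 355° is (sin 355°, cos 355°) = (-0.0872, 0.9962).
Slope in that direction = a·(-0.0872) + b·(0.9962) = −0.31591.
Apparent dip = arctan|0.31591| = 17.5° (true dip is 30.2°, so apparent ≤ true as expected).

17.5°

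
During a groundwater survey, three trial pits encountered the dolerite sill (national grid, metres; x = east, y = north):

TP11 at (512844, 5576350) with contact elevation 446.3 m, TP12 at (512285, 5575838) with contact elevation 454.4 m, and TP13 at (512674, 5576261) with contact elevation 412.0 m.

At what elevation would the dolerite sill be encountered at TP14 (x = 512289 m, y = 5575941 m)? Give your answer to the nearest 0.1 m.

399.6 m

Let the plane be z = a·x + b·y + c.
TP12−TP11: −559a − 512b = 8.1;  TP13−TP11: −170a − 89b = −34.3.
Solving gives a = 0.490292043, b = −0.551119633.
Then c = 446.3 − a·512844 − b·5576350 = 2822238.93.
At (512289, 5575941): z = 251171.2 − 3073010.6 + 2822238.93 = 399.6 m.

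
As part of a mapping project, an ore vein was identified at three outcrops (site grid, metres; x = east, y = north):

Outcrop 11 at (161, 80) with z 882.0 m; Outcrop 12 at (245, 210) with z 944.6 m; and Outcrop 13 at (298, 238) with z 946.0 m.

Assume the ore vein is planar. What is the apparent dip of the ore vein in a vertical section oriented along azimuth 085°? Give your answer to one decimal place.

15.8°

Let the plane be z = a·x + b·y + c.
Outcrop 12−Outcrop 11: 84a + 130b = 62.6;  Outcrop 13−Outcrop 11: 137a + 158b = 64.
Solving gives a = −0.34614, b = 0.70520.
Unit vector along 085° is (sin 85°, cos 85°) = (0.9962, 0.0872).
Slope in that direction = a·(0.9962) + b·(0.0872) = −0.28336.
Apparent dip = arctan|0.28336| = 15.8° (true dip is 38.2°, so apparent ≤ true as expected).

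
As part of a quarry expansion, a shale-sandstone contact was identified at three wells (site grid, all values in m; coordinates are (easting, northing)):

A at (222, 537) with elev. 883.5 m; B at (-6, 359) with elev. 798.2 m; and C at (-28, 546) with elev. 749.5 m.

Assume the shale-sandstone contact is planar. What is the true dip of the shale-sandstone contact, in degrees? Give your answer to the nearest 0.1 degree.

Two edge vectors: A→B = (-228, -178, -85.3), A→C = (-250, 9, -134).
Normal n = (A→B) × (A→C) = (24619.7, -9227, -46552).
So ∂z/∂E = −n_x/n_z = 0.52886 and ∂z/∂N = −n_y/n_z = −0.19821.
Gradient magnitude |∇z| = √(a² + b²) = √(0.27970 + 0.03929) = 0.56479.
True dip = arctan(0.56479) = 29.5°, dipping toward WNW (azimuth ≈ 291°).

29.5°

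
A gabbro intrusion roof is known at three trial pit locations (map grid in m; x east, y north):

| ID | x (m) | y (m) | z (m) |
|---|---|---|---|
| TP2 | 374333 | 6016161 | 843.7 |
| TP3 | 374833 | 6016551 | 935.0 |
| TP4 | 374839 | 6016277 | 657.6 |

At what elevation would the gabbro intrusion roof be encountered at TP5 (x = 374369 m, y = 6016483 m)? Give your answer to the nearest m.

Let the plane be z = a·x + b·y + c.
TP3−TP2: 500a + 390b = 91.3;  TP4−TP2: 506a + 116b = −186.1.
Solving gives a = −0.59688388, b = 0.99933831.
Then c = 843.7 − a·374333 − b·6016161 = −5787903.13.
At (374369, 6016483): z = −223454.8 + 6012501.9 − 5787903.13 = 1144.0 m.

1144 m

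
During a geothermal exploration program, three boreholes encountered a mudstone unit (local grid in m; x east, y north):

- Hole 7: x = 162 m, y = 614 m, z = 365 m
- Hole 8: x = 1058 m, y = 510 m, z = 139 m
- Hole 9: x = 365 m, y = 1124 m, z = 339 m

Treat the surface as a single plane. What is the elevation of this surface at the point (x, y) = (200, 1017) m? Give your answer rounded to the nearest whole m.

375 m

Let the plane be z = a·x + b·y + c.
Hole 8−Hole 7: 896a − 104b = −226;  Hole 9−Hole 7: 203a + 510b = −26.
Solving gives a = −0.24675, b = 0.04724.
Then c = 365 − a·162 − b·614 = 375.97.
At (200, 1017): z = −49.3 + 48.0 + 375.97 = 374.7 m.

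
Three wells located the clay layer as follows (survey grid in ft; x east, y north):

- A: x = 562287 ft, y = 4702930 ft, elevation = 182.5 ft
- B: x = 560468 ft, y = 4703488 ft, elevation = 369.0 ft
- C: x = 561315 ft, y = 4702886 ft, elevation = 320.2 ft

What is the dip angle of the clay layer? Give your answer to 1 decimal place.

Let the plane be z = a·x + b·y + c.
B−A: −1819a + 558b = 186.5;  C−A: −972a − 44b = 137.7.
Solving gives a = −0.13663, b = −0.11118.
Gradient magnitude |∇z| = √(a² + b²) = √(0.01867 + 0.01236) = 0.17615.
True dip = arctan(0.17615) = 10.0°, dipping toward NE (azimuth ≈ 051°).

10.0°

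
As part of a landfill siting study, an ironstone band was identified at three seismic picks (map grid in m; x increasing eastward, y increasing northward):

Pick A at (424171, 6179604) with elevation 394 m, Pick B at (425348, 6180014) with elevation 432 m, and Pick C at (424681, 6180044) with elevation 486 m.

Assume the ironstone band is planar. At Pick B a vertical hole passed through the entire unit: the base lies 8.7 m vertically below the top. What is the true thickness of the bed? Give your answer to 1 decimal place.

8.3 m

Let the plane be z = a·x + b·y + c.
Pick B−Pick A: 1177a + 410b = 38;  Pick C−Pick A: 510a + 440b = 92.
Solving gives a = −0.06801, b = 0.28792.
|∇z| = √(a²+b²) = 0.29584, so dip δ = arctan(0.29584) = 16.48°.
True thickness = vertical thickness × cos δ = 8.7 × cos 16.48° = 8.3 m.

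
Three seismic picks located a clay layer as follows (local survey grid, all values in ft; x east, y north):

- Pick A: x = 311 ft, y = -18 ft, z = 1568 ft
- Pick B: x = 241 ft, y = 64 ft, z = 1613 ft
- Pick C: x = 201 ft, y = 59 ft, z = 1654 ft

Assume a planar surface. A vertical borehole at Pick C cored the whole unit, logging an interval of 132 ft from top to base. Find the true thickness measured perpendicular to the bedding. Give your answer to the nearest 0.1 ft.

Let the plane be z = a·x + b·y + c.
Pick B−Pick A: −70a + 82b = 45;  Pick C−Pick A: −110a + 77b = 86.
Solving gives a = −0.98815, b = −0.29477.
|∇z| = √(a²+b²) = 1.03118, so dip δ = arctan(1.03118) = 45.88°.
True thickness = vertical thickness × cos δ = 132 × cos 45.88° = 91.9 ft.

91.9 ft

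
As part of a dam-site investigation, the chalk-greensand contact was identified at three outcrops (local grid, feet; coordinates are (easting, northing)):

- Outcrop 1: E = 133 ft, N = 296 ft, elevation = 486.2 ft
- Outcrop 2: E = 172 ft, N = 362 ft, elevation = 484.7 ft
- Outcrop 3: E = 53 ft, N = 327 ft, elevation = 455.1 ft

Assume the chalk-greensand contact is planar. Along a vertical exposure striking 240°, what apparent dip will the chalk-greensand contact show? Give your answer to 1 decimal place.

Two edge vectors: Outcrop 1→Outcrop 2 = (39, 66, -1.5), Outcrop 1→Outcrop 3 = (-80, 31, -31.1).
Normal n = (Outcrop 1→Outcrop 2) × (Outcrop 1→Outcrop 3) = (-2006.1, 1332.9, 6489).
So ∂z/∂E = −n_x/n_z = 0.30915 and ∂z/∂N = −n_y/n_z = −0.20541.
Unit vector along 240° is (sin 240°, cos 240°) = (-0.8660, -0.5000).
Slope in that direction = a·(-0.8660) + b·(-0.5000) = −0.16503.
Apparent dip = arctan|0.16503| = 9.4° (true dip is 20.4°, so apparent ≤ true as expected).

9.4°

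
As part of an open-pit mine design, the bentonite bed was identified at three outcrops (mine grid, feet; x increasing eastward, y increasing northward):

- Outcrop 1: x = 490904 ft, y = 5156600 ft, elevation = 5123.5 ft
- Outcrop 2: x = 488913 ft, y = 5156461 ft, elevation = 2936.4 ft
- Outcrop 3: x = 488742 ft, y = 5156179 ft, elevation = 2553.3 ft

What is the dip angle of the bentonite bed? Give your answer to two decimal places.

51.85°

Two edge vectors: Outcrop 1→Outcrop 2 = (-1991, -139, -2187.1), Outcrop 1→Outcrop 3 = (-2162, -421, -2570.2).
Normal n = (Outcrop 1→Outcrop 2) × (Outcrop 1→Outcrop 3) = (-563511.3, -388758, 537693).
So ∂z/∂x = −n_x/n_z = 1.04802 and ∂z/∂y = −n_y/n_z = 0.72301.
Gradient magnitude |∇z| = √(a² + b²) = √(1.09834 + 0.52275) = 1.27322.
True dip = arctan(1.27322) = 51.85°, dipping toward SW (azimuth ≈ 235°).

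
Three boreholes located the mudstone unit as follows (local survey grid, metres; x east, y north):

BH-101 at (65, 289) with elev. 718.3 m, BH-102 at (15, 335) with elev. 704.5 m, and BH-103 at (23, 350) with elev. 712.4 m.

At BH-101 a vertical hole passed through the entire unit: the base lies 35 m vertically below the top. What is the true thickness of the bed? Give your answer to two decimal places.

30.40 m

Let the plane be z = a·x + b·y + c.
BH-102−BH-101: −50a + 46b = −13.8;  BH-103−BH-101: −42a + 61b = −5.9.
Solving gives a = 0.51020, b = 0.25456.
|∇z| = √(a²+b²) = 0.57018, so dip δ = arctan(0.57018) = 29.69°.
True thickness = vertical thickness × cos δ = 35 × cos 29.69° = 30.40 m.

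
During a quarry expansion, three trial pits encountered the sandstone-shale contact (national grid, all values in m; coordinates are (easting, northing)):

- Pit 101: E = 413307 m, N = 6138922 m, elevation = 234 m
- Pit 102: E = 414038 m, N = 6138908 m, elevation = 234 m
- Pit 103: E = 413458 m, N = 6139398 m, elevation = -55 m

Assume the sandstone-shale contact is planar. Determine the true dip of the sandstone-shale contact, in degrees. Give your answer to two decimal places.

31.11°

Let the plane be z = a·E + b·N + c.
Pit 102−Pit 101: 731a − 14b = 0;  Pit 103−Pit 101: 151a + 476b = −289.
Solving gives a = −0.01156, b = −0.60348.
Gradient magnitude |∇z| = √(a² + b²) = √(0.00013 + 0.36418) = 0.60359.
True dip = arctan(0.60359) = 31.11°, dipping toward N (azimuth ≈ 001°).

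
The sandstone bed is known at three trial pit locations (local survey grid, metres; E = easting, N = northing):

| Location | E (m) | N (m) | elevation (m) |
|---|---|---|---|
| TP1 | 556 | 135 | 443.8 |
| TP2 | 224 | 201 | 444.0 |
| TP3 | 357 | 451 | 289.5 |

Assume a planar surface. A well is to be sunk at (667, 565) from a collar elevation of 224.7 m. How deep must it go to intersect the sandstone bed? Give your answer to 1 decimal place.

Two edge vectors: TP1→TP2 = (-332, 66, 0.2), TP1→TP3 = (-199, 316, -154.3).
Normal n = (TP1→TP2) × (TP1→TP3) = (-10247, -51267.4, -91778).
So ∂z/∂E = −n_x/n_z = −0.11165 and ∂z/∂N = −n_y/n_z = −0.55860.
Intercept c from TP1: 443.8 + 62.08 + 75.41 = 581.29.
At (667, 565): z_contact = −74.47 − 315.61 + 581.29 = 191.21 m.
Depth below ground = 224.7 − 191.21 = 33.5 m.

33.5 m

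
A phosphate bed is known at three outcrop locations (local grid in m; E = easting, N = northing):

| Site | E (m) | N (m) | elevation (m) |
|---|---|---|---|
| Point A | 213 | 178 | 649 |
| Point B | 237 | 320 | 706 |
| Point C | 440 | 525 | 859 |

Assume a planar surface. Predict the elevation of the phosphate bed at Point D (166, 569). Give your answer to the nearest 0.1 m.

Let the plane be z = a·E + b·N + c.
Point B−Point A: 24a + 142b = 57;  Point C−Point A: 227a + 347b = 210.
Solving gives a = 0.42002, b = 0.33042.
Then c = 649 − a·213 − b·178 = 500.72.
At (166, 569): z = 69.7 + 188.0 + 500.72 = 758.5 m.

758.5 m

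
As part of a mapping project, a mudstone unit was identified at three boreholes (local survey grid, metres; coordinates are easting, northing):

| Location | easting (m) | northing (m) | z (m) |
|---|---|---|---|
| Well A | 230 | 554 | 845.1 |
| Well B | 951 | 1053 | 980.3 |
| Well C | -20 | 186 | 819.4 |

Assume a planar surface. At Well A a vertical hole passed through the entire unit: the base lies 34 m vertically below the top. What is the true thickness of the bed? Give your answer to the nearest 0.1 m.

32.7 m

Two edge vectors: Well A→Well B = (721, 499, 135.2), Well A→Well C = (-250, -368, -25.7).
Normal n = (Well A→Well B) × (Well A→Well C) = (36929.3, -15270.3, -140578).
So ∂z/∂easting = −n_x/n_z = 0.26270 and ∂z/∂northing = −n_y/n_z = −0.10863.
|∇z| = √(a²+b²) = 0.28427, so dip δ = arctan(0.28427) = 15.87°.
True thickness = vertical thickness × cos δ = 34 × cos 15.87° = 32.7 m.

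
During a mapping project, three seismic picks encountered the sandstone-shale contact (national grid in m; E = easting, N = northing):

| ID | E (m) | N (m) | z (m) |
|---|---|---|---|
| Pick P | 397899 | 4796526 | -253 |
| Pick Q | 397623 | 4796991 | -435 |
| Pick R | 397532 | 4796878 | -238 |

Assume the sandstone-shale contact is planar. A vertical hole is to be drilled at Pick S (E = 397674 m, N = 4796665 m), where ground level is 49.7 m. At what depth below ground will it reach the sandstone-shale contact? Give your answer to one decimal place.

Two edge vectors: Pick P→Pick Q = (-276, 465, -182), Pick P→Pick R = (-367, 352, 15).
Normal n = (Pick P→Pick Q) × (Pick P→Pick R) = (71039, 70934, 73503).
So ∂z/∂E = −n_x/n_z = −0.966477559 and ∂z/∂N = −n_y/n_z = −0.965049046.
Intercept c from Pick P: -253 + 384560.45 + 4628882.84 = 5013190.29.
At (397674, 4796665): z_contact = −384343.00 − 4629016.98 + 5013190.29 = -169.68 m.
Depth below ground = 49.7 − (-169.68) = 219.4 m.

219.4 m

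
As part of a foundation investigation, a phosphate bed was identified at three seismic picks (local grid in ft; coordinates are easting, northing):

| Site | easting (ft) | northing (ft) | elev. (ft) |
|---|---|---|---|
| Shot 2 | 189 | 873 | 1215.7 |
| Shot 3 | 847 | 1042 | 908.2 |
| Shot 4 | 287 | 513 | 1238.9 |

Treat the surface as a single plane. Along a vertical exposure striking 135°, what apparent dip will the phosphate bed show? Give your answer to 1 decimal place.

Let the plane be z = a·easting + b·northing + c.
Shot 3−Shot 2: 658a + 169b = −307.5;  Shot 4−Shot 2: 98a − 360b = 23.2.
Solving gives a = −0.42132, b = −0.17914.
Unit vector along 135° is (sin 135°, cos 135°) = (0.7071, -0.7071).
Slope in that direction = a·(0.7071) + b·(-0.7071) = −0.17125.
Apparent dip = arctan|0.17125| = 9.7° (true dip is 24.6°, so apparent ≤ true as expected).

9.7°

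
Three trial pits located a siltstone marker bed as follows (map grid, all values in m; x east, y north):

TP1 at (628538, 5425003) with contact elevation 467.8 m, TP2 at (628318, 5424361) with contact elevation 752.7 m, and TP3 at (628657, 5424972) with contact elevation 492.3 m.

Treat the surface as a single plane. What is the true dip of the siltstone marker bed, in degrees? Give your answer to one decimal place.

25.6°

Two edge vectors: TP1→TP2 = (-220, -642, 284.9), TP1→TP3 = (119, -31, 24.5).
Normal n = (TP1→TP2) × (TP1→TP3) = (-6897.1, 39293.1, 83218).
So ∂z/∂x = −n_x/n_z = 0.08288 and ∂z/∂y = −n_y/n_z = −0.47217.
Gradient magnitude |∇z| = √(a² + b²) = √(0.00687 + 0.22295) = 0.47939.
True dip = arctan(0.47939) = 25.6°, dipping toward N (azimuth ≈ 350°).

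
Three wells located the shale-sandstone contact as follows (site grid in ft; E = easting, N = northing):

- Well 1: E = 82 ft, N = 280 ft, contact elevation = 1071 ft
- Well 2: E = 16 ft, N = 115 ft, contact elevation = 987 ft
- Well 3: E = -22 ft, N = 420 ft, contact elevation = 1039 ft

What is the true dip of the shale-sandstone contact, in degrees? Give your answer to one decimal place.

Let the plane be z = a·E + b·N + c.
Well 2−Well 1: −66a − 165b = −84;  Well 3−Well 1: −104a + 140b = −32.
Solving gives a = 0.64545, b = 0.25091.
Gradient magnitude |∇z| = √(a² + b²) = √(0.41661 + 0.06296) = 0.69251.
True dip = arctan(0.69251) = 34.7°, dipping toward WSW (azimuth ≈ 249°).

34.7°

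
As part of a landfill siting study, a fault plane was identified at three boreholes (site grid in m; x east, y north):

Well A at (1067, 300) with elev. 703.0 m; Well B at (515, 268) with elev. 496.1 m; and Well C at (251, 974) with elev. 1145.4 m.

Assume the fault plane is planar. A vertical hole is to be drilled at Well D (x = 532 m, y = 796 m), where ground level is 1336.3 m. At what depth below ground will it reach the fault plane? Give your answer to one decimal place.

Let the plane be z = a·x + b·y + c.
Well B−Well A: −552a − 32b = −206.9;  Well C−Well A: −816a + 674b = 442.4.
Solving gives a = 0.314682, b = 1.037360.
Then c = 703 − a·1067 − b·300 = 56.03.
At (532, 796): z_contact = 167.41 + 825.74 + 56.03 = 1049.18 m.
Depth below ground = 1336.3 − 1049.18 = 287.1 m.

287.1 m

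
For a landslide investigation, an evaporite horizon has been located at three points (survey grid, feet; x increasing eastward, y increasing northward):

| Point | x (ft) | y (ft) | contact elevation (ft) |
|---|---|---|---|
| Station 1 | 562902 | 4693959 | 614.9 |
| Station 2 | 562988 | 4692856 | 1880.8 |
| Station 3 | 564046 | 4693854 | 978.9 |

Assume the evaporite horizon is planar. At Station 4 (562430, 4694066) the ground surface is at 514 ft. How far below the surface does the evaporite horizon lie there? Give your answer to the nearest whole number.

Two edge vectors: Station 1→Station 2 = (86, -1103, 1265.9), Station 1→Station 3 = (1144, -105, 364).
Normal n = (Station 1→Station 2) × (Station 1→Station 3) = (-268572.5, 1416885.6, 1252802).
So ∂z/∂x = −n_x/n_z = 0.21437745 and ∂z/∂y = −n_y/n_z = −1.13097329.
Intercept c from Station 1: 614.9 − 120673.50 + 5308742.25 = 5188683.66.
At (562430, 4694066): z_contact = 120572.3 − 5308863.3 + 5188683.66 = 392.7 ft.
Depth below ground = 514 − 392.7 = 121 ft.

121 ft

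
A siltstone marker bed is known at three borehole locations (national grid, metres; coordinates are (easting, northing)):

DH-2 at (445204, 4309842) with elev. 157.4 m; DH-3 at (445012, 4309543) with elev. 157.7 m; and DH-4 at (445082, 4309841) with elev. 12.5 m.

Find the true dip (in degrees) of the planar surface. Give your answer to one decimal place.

Let the plane be z = a·E + b·N + c.
DH-3−DH-2: −192a − 299b = 0.3;  DH-4−DH-2: −122a − 1b = −144.9.
Solving gives a = 1.19400, b = −0.76772.
Gradient magnitude |∇z| = √(a² + b²) = √(1.42563 + 0.58939) = 1.41951.
True dip = arctan(1.41951) = 54.8°, dipping toward WNW (azimuth ≈ 303°).

54.8°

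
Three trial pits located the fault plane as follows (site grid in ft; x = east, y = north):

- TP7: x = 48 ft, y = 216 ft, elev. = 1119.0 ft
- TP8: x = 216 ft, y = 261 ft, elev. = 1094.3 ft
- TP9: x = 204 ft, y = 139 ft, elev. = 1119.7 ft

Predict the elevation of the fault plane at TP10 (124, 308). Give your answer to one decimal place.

Let the plane be z = a·x + b·y + c.
TP8−TP7: 168a + 45b = −24.7;  TP9−TP7: 156a − 77b = 0.7.
Solving gives a = −0.09373, b = −0.19898.
Then c = 1119 − a·48 − b·216 = 1166.48.
At (124, 308): z = −11.6 − 61.3 + 1166.48 = 1093.6 ft.

1093.6 ft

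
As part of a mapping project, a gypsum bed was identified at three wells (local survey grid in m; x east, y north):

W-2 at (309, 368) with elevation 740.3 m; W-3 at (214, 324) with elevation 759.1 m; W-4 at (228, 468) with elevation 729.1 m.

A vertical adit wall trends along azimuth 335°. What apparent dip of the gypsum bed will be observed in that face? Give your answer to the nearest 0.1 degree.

7.7°

Two edge vectors: W-2→W-3 = (-95, -44, 18.8), W-2→W-4 = (-81, 100, -11.2).
Normal n = (W-2→W-3) × (W-2→W-4) = (-1387.2, -2586.8, -13064).
So ∂z/∂x = −n_x/n_z = −0.10618 and ∂z/∂y = −n_y/n_z = −0.19801.
Unit vector along 335° is (sin 335°, cos 335°) = (-0.4226, 0.9063).
Slope in that direction = a·(-0.4226) + b·(0.9063) = −0.13458.
Apparent dip = arctan|0.13458| = 7.7° (true dip is 12.7°, so apparent ≤ true as expected).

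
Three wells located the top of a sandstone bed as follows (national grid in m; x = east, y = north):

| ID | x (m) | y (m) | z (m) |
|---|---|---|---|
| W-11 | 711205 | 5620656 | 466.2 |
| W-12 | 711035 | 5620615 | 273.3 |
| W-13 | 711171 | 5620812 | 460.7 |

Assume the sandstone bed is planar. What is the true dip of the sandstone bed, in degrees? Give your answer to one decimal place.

47.8°

Two edge vectors: W-11→W-12 = (-170, -41, -192.9), W-11→W-13 = (-34, 156, -5.5).
Normal n = (W-11→W-12) × (W-11→W-13) = (30317.9, 5623.6, -27914).
So ∂z/∂x = −n_x/n_z = 1.08612 and ∂z/∂y = −n_y/n_z = 0.20146.
Gradient magnitude |∇z| = √(a² + b²) = √(1.17965 + 0.04059) = 1.10464.
True dip = arctan(1.10464) = 47.8°, dipping toward W (azimuth ≈ 259°).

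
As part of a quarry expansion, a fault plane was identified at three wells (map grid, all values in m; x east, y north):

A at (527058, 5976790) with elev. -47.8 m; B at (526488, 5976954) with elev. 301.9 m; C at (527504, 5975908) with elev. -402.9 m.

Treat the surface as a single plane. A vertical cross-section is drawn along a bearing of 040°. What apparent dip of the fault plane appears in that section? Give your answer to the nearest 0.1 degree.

Two edge vectors: A→B = (-570, 164, 349.7), A→C = (446, -882, -355.1).
Normal n = (A→B) × (A→C) = (250199, -46440.8, 429596).
So ∂z/∂x = −n_x/n_z = −0.58241 and ∂z/∂y = −n_y/n_z = 0.10810.
Unit vector along 040° is (sin 40°, cos 40°) = (0.6428, 0.7660).
Slope in that direction = a·(0.6428) + b·(0.7660) = −0.29155.
Apparent dip = arctan|0.29155| = 16.3° (true dip is 30.6°, so apparent ≤ true as expected).

16.3°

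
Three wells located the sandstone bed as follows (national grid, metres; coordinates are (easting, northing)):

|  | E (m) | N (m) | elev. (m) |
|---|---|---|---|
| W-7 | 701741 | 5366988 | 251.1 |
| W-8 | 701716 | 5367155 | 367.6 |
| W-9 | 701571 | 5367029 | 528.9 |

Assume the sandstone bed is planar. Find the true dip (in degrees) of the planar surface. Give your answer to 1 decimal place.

Let the plane be z = a·E + b·N + c.
W-8−W-7: −25a + 167b = 116.5;  W-9−W-7: −170a + 41b = 277.8.
Solving gives a = −1.52078, b = 0.46994.
Gradient magnitude |∇z| = √(a² + b²) = √(2.31277 + 0.22085) = 1.59173.
True dip = arctan(1.59173) = 57.9°, dipping toward ESE (azimuth ≈ 107°).

57.9°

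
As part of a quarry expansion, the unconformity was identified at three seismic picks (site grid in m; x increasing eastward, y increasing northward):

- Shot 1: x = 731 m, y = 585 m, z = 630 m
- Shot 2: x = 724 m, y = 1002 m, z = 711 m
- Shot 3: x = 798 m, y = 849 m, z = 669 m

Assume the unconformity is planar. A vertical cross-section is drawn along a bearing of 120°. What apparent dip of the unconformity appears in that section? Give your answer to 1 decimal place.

Two edge vectors: Shot 1→Shot 2 = (-7, 417, 81), Shot 1→Shot 3 = (67, 264, 39).
Normal n = (Shot 1→Shot 2) × (Shot 1→Shot 3) = (-5121, 5700, -29787).
So ∂z/∂x = −n_x/n_z = −0.17192 and ∂z/∂y = −n_y/n_z = 0.19136.
Unit vector along 120° is (sin 120°, cos 120°) = (0.8660, -0.5000).
Slope in that direction = a·(0.8660) + b·(-0.5000) = −0.24457.
Apparent dip = arctan|0.24457| = 13.7° (true dip is 14.4°, so apparent ≤ true as expected).

13.7°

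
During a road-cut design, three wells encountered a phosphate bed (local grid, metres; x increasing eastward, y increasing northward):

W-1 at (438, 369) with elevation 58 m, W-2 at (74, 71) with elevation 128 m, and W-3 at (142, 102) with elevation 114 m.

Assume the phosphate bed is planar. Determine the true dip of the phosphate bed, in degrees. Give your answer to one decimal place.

12.7°

Two edge vectors: W-1→W-2 = (-364, -298, 70), W-1→W-3 = (-296, -267, 56).
Normal n = (W-1→W-2) × (W-1→W-3) = (2002, -336, 8980).
So ∂z/∂x = −n_x/n_z = −0.22294 and ∂z/∂y = −n_y/n_z = 0.03742.
Gradient magnitude |∇z| = √(a² + b²) = √(0.04970 + 0.00140) = 0.22606.
True dip = arctan(0.22606) = 12.7°, dipping toward E (azimuth ≈ 100°).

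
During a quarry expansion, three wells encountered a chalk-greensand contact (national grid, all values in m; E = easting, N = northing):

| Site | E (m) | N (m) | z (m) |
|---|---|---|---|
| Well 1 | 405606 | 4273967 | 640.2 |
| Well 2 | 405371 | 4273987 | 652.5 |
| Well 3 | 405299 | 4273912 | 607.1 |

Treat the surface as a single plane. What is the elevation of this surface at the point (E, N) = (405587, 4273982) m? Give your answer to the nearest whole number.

Let the plane be z = a·E + b·N + c.
Well 2−Well 1: −235a + 20b = 12.3;  Well 3−Well 1: −307a − 55b = −33.1.
Solving gives a = −0.00076056, b = 0.60606347.
Then c = 640.2 − a·405606 − b·4273967 = −2589346.57.
At (405587, 4273982): z = −308.5 + 2590304.3 − 2589346.57 = 649.3 m.

649 m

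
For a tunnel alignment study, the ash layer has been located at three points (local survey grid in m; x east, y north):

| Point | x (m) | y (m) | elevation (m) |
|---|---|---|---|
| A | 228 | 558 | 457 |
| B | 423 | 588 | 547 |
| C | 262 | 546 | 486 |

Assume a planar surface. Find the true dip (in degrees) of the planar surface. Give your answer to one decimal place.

Let the plane be z = a·x + b·y + c.
B−A: 195a + 30b = 90;  C−A: 34a − 12b = 29.
Solving gives a = 0.58036, b = −0.77232.
Gradient magnitude |∇z| = √(a² + b²) = √(0.33681 + 0.59648) = 0.96607.
True dip = arctan(0.96607) = 44.0°, dipping toward NW (azimuth ≈ 323°).

44.0°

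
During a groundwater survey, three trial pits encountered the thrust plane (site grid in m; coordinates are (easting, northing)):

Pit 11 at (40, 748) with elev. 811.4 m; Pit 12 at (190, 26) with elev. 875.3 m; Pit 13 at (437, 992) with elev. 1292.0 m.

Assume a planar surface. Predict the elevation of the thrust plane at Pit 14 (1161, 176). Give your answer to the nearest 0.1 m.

Two edge vectors: Pit 11→Pit 12 = (150, -722, 63.9), Pit 11→Pit 13 = (397, 244, 480.6).
Normal n = (Pit 11→Pit 12) × (Pit 11→Pit 13) = (-362584.8, -46721.7, 323234).
So ∂z/∂E = −n_x/n_z = 1.121741 and ∂z/∂N = −n_y/n_z = 0.144545.
Intercept c from Pit 11: 811.4 − 44.87 − 108.12 = 658.41.
At (1161, 176): z = 1302.3 + 25.4 + 658.41 = 1986.2 m.

1986.2 m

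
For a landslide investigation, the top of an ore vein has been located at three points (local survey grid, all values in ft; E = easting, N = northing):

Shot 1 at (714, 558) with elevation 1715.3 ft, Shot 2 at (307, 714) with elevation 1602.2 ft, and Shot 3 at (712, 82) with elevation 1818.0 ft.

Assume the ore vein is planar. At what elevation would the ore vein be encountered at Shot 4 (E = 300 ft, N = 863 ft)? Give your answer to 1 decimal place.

Let the plane be z = a·E + b·N + c.
Shot 2−Shot 1: −407a + 156b = −113.1;  Shot 3−Shot 1: −2a − 476b = 102.7.
Solving gives a = 0.19488, b = −0.21658.
Then c = 1715.3 − a·714 − b·558 = 1697.01.
At (300, 863): z = 58.5 − 186.9 + 1697.01 = 1568.6 ft.

1568.6 ft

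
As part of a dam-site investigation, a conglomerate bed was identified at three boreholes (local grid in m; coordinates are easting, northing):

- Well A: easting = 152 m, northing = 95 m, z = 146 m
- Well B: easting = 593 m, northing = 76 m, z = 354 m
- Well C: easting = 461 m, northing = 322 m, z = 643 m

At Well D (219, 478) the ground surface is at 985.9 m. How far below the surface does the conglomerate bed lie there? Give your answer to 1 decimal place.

Two edge vectors: Well A→Well B = (441, -19, 208), Well A→Well C = (309, 227, 497).
Normal n = (Well A→Well B) × (Well A→Well C) = (-56659, -154905, 105978).
So ∂z/∂easting = −n_x/n_z = 0.53463 and ∂z/∂northing = −n_y/n_z = 1.46167.
Intercept c from Well A: 146 − 81.26 − 138.86 = −74.12.
At (219, 478): z_contact = 117.08 + 698.68 − 74.12 = 741.64 m.
Depth below ground = 985.9 − 741.64 = 244.3 m.

244.3 m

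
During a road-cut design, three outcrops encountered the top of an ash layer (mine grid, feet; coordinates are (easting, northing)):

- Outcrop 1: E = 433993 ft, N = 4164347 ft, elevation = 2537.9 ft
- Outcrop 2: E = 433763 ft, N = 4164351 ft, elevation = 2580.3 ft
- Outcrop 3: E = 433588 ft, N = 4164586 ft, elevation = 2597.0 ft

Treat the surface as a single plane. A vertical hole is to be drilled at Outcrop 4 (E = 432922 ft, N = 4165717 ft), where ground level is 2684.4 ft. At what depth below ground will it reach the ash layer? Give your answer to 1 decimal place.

Let the plane be z = a·E + b·N + c.
Outcrop 2−Outcrop 1: −230a + 4b = 42.4;  Outcrop 3−Outcrop 1: −405a + 239b = 59.1.
Solving gives a = −0.185514527, b = −0.067085286.
Then c = 2537.9 − a·433993 − b·4164347 = 362416.31.
At (432922, 4165717): z_contact = −80313.32 − 279458.32 + 362416.31 = 2644.68 ft.
Depth below ground = 2684.4 − 2644.68 = 39.7 ft.

39.7 ft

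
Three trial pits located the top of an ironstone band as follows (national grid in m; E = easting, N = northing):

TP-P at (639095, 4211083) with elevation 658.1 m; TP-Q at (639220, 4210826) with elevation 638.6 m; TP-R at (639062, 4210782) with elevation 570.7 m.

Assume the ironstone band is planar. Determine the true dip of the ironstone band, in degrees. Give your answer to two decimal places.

23.69°

Two edge vectors: TP-P→TP-Q = (125, -257, -19.5), TP-P→TP-R = (-33, -301, -87.4).
Normal n = (TP-P→TP-Q) × (TP-P→TP-R) = (16592.3, 11568.5, -46106).
So ∂z/∂E = −n_x/n_z = 0.35987 and ∂z/∂N = −n_y/n_z = 0.25091.
Gradient magnitude |∇z| = √(a² + b²) = √(0.12951 + 0.06296) = 0.43871.
True dip = arctan(0.43871) = 23.69°, dipping toward SW (azimuth ≈ 235°).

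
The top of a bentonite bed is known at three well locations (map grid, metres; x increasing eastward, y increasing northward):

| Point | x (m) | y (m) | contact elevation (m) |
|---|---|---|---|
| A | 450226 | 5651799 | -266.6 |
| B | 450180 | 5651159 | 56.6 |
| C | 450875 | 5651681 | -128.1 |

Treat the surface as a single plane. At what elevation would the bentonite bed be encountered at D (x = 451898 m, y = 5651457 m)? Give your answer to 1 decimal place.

Let the plane be z = a·x + b·y + c.
B−A: −46a − 640b = 323.2;  C−A: 649a − 118b = 138.5.
Solving gives a = 0.120018632, b = −0.513626339.
Then c = -266.6 − a·450226 − b·5651799 = 2848610.72.
At (451898, 5651457): z = 54236.2 − 2902737.2 + 2848610.72 = 109.7 m.

109.7 m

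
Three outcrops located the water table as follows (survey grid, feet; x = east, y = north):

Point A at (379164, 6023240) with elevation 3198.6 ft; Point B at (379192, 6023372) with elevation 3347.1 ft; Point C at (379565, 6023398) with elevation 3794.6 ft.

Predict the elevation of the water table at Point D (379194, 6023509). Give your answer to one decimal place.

Two edge vectors: Point A→Point B = (28, 132, 148.5), Point A→Point C = (401, 158, 596).
Normal n = (Point A→Point B) × (Point A→Point C) = (55209, 42860.5, -48508).
So ∂z/∂x = −n_x/n_z = 1.138142162 and ∂z/∂y = −n_y/n_z = 0.883575905.
Intercept c from Point A: 3198.6 − 431542.53 − 5321989.73 = −5750333.67.
At (379194, 6023509): z = 431576.7 + 5322227.4 − 5750333.67 = 3470.4 ft.

3470.4 ft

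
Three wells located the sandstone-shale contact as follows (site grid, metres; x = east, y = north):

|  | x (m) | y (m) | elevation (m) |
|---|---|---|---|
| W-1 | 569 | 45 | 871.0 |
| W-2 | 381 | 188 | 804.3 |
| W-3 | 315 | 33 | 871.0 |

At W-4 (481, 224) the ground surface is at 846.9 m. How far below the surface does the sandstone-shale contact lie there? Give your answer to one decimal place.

Let the plane be z = a·x + b·y + c.
W-2−W-1: −188a + 143b = −66.7;  W-3−W-1: −254a − 12b = 0.
Solving gives a = 0.02075, b = −0.43916.
Then c = 871 − a·569 − b·45 = 878.96.
At (481, 224): z_contact = 9.98 − 98.37 + 878.96 = 790.57 m.
Depth below ground = 846.9 − 790.57 = 56.3 m.

56.3 m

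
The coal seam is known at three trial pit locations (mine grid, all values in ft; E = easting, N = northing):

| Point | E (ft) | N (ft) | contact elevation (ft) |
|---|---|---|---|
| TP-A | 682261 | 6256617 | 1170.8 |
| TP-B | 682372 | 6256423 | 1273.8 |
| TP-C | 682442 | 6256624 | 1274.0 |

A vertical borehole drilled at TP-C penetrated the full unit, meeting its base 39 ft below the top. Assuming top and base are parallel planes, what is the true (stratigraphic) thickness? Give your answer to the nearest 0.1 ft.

33.3 ft

Two edge vectors: TP-A→TP-B = (111, -194, 103), TP-A→TP-C = (181, 7, 103.2).
Normal n = (TP-A→TP-B) × (TP-A→TP-C) = (-20741.8, 7187.8, 35891).
So ∂z/∂E = −n_x/n_z = 0.57791 and ∂z/∂N = −n_y/n_z = −0.20027.
|∇z| = √(a²+b²) = 0.61163, so dip δ = arctan(0.61163) = 31.45°.
True thickness = vertical thickness × cos δ = 39 × cos 31.45° = 33.3 ft.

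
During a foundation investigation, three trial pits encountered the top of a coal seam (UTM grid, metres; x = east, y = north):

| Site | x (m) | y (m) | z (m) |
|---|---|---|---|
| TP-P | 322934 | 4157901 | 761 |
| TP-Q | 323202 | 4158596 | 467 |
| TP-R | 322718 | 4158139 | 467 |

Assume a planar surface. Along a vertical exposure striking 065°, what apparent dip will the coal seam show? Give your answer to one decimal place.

16.1°

Two edge vectors: TP-P→TP-Q = (268, 695, -294), TP-P→TP-R = (-216, 238, -294).
Normal n = (TP-P→TP-Q) × (TP-P→TP-R) = (-134358, 142296, 213904).
So ∂z/∂x = −n_x/n_z = 0.62812 and ∂z/∂y = −n_y/n_z = −0.66523.
Unit vector along 065° is (sin 65°, cos 65°) = (0.9063, 0.4226).
Slope in that direction = a·(0.9063) + b·(0.4226) = 0.28813.
Apparent dip = arctan|0.28813| = 16.1° (true dip is 42.5°, so apparent ≤ true as expected).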